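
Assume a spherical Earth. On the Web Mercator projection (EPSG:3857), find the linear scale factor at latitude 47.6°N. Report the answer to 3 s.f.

For Mercator, h = k = sec φ (a conformal cylindrical projection has a single point scale, 1/cos φ).
k = 1/cos 47.6° = 1/0.6743 = 1.483.

1.48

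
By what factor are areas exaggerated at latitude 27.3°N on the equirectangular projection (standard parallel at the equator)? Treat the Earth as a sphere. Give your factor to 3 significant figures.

For the equirectangular projection with φ₀ = 0 (plate carrée), h = 1 along meridians and k = sec φ along parallels.
Areal scale = h·k = 1 × sec φ; at 27.3°, h = 1.000, k = 1.125, so h·k = 1.125.

1.13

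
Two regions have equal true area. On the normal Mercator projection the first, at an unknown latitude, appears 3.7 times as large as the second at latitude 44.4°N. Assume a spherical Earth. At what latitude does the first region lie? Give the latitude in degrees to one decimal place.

68.2°

On Mercator, (apparent₁)/(apparent₂) = sec²φ₁ / sec²φ₂ when true areas are equal.
cos²φ₂ / cos²φ₁ = 3.7  ⇒  cos φ₁ = cos 44.4° / √3.7 = 0.7145/1.924 = 0.3714.
φ₁ = arccos(0.3714) ≈ 68.2°.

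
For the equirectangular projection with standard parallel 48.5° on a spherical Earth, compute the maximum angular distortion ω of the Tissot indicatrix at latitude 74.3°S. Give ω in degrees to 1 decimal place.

In the equirectangular projection with standard parallel φ₀ = 48.5° (x = Rλ cos φ₀, y = Rφ), meridians are true-scale (h = 1) and the parallel scale is k = cos φ₀ / cos φ.
At 74.3°: h = 1.000, k = 2.449; principal scales a = 2.449, b = 1.000.
sin(ω/2) = (a − b)/(a + b) = 1.449/3.449 = 0.4201, so ω = 2 arcsin(0.4201) ≈ 49.7°.

49.7°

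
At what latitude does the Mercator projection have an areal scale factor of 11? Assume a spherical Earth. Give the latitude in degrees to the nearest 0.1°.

Mercator areal scale is sec²φ.
sec²φ = 11  ⇒  cos²φ = 0.09091  ⇒  cos φ = 0.3015.
φ = arccos(0.3015) ≈ 72.5°.

72.5°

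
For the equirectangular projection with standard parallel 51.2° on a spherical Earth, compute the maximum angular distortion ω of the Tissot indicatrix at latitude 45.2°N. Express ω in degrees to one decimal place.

In the equirectangular projection with standard parallel φ₀ = 51.2° (x = Rλ cos φ₀, y = Rφ), meridians are true-scale (h = 1) and the parallel scale is k = cos φ₀ / cos φ.
At 45.2°: h = 1.000, k = 0.8893; principal scales a = 1.000, b = 0.8893.
sin(ω/2) = (a − b)/(a + b) = 0.1107/1.889 = 0.05861, so ω = 2 arcsin(0.05861) ≈ 6.7°.

6.7°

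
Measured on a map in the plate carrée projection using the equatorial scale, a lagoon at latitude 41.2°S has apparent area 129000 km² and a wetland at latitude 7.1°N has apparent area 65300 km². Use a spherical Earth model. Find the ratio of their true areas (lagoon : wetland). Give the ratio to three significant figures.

1.50

On the plate carrée, areal scale = h·k = 1 × sec φ, so true area = apparent × cos φ.
True area of lagoon: 129000 × cos(41.2°) = 129000 × 0.7524 = 97060 km².
True area of wetland: 65300 × cos(7.1°) = 65300 × 0.9923 = 64800 km².
Ratio = 97060 / 64800 ≈ 1.50.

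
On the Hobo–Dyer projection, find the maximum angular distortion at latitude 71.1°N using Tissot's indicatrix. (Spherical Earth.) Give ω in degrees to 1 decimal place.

91.2°

Hobo–Dyer is a cylindrical equal-area projection with standard parallels at ±37.5°. For cylindrical equal-area with standard parallel φ₀, h = cos φ / cos φ₀ and k = cos φ₀ / cos φ, so h·k = 1.
At 71.1°: h = 0.4083, k = 2.449; principal scales a = 2.449, b = 0.4083.
sin(ω/2) = (a − b)/(a + b) = 2.041/2.858 = 0.7142, so ω = 2 arcsin(0.7142) ≈ 91.2°.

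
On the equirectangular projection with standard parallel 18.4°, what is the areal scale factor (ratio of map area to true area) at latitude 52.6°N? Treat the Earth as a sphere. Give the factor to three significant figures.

1.56

The equidistant cylindrical projection with φ₀ = 18.4° has h = 1 (meridians true) and k = cos φ₀ / cos φ along parallels.
Areal scale = h·k = 1 × cos φ₀ / cos φ; at 52.6°, h = 1.000, k = 1.562, so h·k = 1.562.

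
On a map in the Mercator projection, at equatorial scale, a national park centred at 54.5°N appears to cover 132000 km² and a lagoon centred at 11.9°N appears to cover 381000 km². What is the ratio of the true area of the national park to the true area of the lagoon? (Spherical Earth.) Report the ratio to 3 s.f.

Mercator's areal exaggeration is sec²φ; hence true area = (apparent area) · cos²φ.
True area of national park: 132000 × cos²(54.5°) = 132000 × 0.3372 = 44510 km².
True area of lagoon: 381000 × cos²(11.9°) = 381000 × 0.9575 = 364800 km².
Ratio = 44510 / 364800 ≈ 0.122.

0.122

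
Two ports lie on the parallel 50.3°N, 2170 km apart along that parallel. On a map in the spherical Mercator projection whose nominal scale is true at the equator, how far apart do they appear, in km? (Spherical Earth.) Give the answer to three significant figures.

The Mercator projection is conformal; its linear scale factor is the same in every direction and equals sec φ = 1/cos φ.
Along the parallel, k = sec 50.3° = 1/0.6388 = 1.566.
Map distance = 2170 × 1.566 ≈ 3400 km.

3400 km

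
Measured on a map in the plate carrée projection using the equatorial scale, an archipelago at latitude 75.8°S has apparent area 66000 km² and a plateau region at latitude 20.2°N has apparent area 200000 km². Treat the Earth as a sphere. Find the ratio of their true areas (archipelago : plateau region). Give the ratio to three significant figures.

On the plate carrée, areal scale = h·k = 1 × sec φ, so true area = apparent × cos φ.
True area of archipelago: 66000 × cos(75.8°) = 66000 × 0.2453 = 16190 km².
True area of plateau region: 200000 × cos(20.2°) = 200000 × 0.9385 = 187700 km².
Ratio = 16190 / 187700 ≈ 0.0863.

0.0863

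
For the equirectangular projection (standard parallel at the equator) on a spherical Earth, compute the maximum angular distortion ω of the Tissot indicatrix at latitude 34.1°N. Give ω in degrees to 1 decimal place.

For the equirectangular projection with φ₀ = 0 (plate carrée), h = 1 along meridians and k = sec φ along parallels.
At 34.1°: h = 1.000, k = 1.208; principal scales a = 1.208, b = 1.000.
sin(ω/2) = (a − b)/(a + b) = 0.2076/2.208 = 0.09406, so ω = 2 arcsin(0.09406) ≈ 10.8°.

10.8°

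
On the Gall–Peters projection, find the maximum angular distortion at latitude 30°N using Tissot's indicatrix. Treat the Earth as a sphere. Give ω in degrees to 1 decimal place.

Gall–Peters is a cylindrical equal-area projection with standard parallels at ±45°. For cylindrical equal-area with standard parallel φ₀, h = cos φ / cos φ₀ and k = cos φ₀ / cos φ, so h·k = 1.
At 30°: h = 1.225, k = 0.8165; principal scales a = 1.225, b = 0.8165.
sin(ω/2) = (a − b)/(a + b) = 0.4082/2.041 = 0.2000, so ω = 2 arcsin(0.2000) ≈ 23.1°.

23.1°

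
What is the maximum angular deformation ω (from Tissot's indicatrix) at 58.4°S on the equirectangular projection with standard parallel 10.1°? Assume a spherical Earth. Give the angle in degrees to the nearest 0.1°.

35.6°

In the equirectangular projection with standard parallel φ₀ = 10.1° (x = Rλ cos φ₀, y = Rφ), meridians are true-scale (h = 1) and the parallel scale is k = cos φ₀ / cos φ.
At 58.4°: h = 1.000, k = 1.879; principal scales a = 1.879, b = 1.000.
sin(ω/2) = (a − b)/(a + b) = 0.8789/2.879 = 0.3053, so ω = 2 arcsin(0.3053) ≈ 35.6°.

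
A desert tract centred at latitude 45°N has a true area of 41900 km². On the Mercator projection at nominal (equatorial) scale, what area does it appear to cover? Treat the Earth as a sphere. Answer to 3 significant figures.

83800 km²

For Mercator, h = k = sec φ (a conformal cylindrical projection has a single point scale, 1/cos φ).
Areal scale = k² = sec²φ = 1/cos²(45°) = 1/0.7071² = 2.000.
Apparent area = 41900 × 2.000 ≈ 83800 km².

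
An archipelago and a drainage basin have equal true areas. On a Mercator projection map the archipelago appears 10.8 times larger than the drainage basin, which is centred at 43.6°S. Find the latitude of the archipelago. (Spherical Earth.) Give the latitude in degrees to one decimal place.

77.3°

For equal true areas on Mercator, apparent areas scale as sec²φ, so the ratio is cos²φ₂ / cos²φ₁.
cos²φ₂ / cos²φ₁ = 10.8  ⇒  cos φ₁ = cos 43.6° / √10.8 = 0.7242/3.286 = 0.2204.
φ₁ = arccos(0.2204) ≈ 77.3°.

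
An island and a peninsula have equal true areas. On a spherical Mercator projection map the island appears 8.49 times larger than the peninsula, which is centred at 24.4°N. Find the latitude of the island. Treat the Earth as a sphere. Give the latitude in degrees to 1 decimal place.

For equal true areas on Mercator, apparent areas scale as sec²φ, so the ratio is cos²φ₂ / cos²φ₁.
cos²φ₂ / cos²φ₁ = 8.49  ⇒  cos φ₁ = cos 24.4° / √8.49 = 0.9107/2.914 = 0.3125.
φ₁ = arccos(0.3125) ≈ 71.8°.

71.8°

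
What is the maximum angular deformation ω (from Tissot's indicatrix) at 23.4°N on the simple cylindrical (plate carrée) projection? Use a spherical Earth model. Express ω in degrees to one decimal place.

In the plate carrée (x = Rλ, y = Rφ), meridians are true-scale (h = 1) and parallels are stretched by k = sec φ.
At 23.4°: h = 1.000, k = 1.090; principal scales a = 1.090, b = 1.000.
sin(ω/2) = (a − b)/(a + b) = 0.08962/2.090 = 0.04289, so ω = 2 arcsin(0.04289) ≈ 4.9°.

4.9°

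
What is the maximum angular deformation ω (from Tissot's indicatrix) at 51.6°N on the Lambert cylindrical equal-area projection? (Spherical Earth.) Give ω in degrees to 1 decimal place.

52.6°

The Lambert cylindrical equal-area projection is the cylindrical equal-area projection with its standard parallel at the equator (φ₀ = 0). Cylindrical equal-area (φ₀ = 0°): h = cos φ / cos 0° along meridians, k = cos 0° / cos φ along parallels; h·k = 1.
At 51.6°: h = 0.6211, k = 1.610; principal scales a = 1.610, b = 0.6211.
sin(ω/2) = (a − b)/(a + b) = 0.9888/2.231 = 0.4432, so ω = 2 arcsin(0.4432) ≈ 52.6°.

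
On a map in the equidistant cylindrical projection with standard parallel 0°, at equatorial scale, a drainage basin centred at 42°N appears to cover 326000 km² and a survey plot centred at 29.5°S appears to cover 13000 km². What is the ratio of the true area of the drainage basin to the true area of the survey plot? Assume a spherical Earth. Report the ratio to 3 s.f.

21.4

Plate carrée has h = 1 and k = sec φ, giving areal scale sec φ; true area = (apparent area) · cos φ.
True area of drainage basin: 326000 × cos(42°) = 326000 × 0.7431 = 242300 km².
True area of survey plot: 13000 × cos(29.5°) = 13000 × 0.8704 = 11310 km².
Ratio = 242300 / 11310 ≈ 21.4.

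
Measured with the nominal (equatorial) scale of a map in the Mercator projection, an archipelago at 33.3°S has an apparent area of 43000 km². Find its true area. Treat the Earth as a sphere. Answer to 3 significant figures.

30000 km²

The Mercator projection is conformal; its linear scale factor is the same in every direction and equals sec φ = 1/cos φ.
Areal scale = k² = sec²φ = 1/cos²(33.3°) = 1/0.8358² = 1.431.
True area = apparent / (areal scale) = 43000 / 1.431 ≈ 30000 km².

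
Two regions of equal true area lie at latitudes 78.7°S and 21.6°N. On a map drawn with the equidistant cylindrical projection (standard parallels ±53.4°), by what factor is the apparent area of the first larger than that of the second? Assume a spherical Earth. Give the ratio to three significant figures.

With standard parallel φ₀ = 53.4°, the equirectangular projection gives x = Rλ cos φ₀, y = Rφ, so h = 1 and k = cos 53.4° / cos φ.
Areal scale at 78.7°: h·k = 1.000 × 3.043 = 3.043.
Areal scale at 21.6°: h·k = 1.000 × 0.6413 = 0.6413.
Ratio = 3.043/0.6413 ≈ 4.75.

4.75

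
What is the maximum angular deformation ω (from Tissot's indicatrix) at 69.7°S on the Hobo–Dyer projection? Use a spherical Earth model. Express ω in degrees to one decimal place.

85.5°

The Hobo–Dyer projection is cylindrical equal-area with φ₀ = 37.5°. Cylindrical equal-area (φ₀ = 37.5°): h = cos φ / cos 37.5° along meridians, k = cos 37.5° / cos φ along parallels; h·k = 1.
At 69.7°: h = 0.4373, k = 2.287; principal scales a = 2.287, b = 0.4373.
sin(ω/2) = (a − b)/(a + b) = 1.849/2.724 = 0.6789, so ω = 2 arcsin(0.6789) ≈ 85.5°.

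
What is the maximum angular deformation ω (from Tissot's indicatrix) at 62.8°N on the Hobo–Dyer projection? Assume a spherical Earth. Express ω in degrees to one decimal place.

60.2°

Hobo–Dyer is a cylindrical equal-area projection with standard parallels at ±37.5°. Cylindrical equal-area (φ₀ = 37.5°): h = cos φ / cos 37.5° along meridians, k = cos 37.5° / cos φ along parallels; h·k = 1.
At 62.8°: h = 0.5762, k = 1.736; principal scales a = 1.736, b = 0.5762.
sin(ω/2) = (a − b)/(a + b) = 1.159/2.312 = 0.5015, so ω = 2 arcsin(0.5015) ≈ 60.2°.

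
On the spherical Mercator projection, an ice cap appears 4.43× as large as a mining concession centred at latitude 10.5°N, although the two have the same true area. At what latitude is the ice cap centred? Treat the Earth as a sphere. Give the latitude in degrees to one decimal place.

For equal true areas on Mercator, apparent areas scale as sec²φ, so the ratio is cos²φ₂ / cos²φ₁.
cos²φ₂ / cos²φ₁ = 4.43  ⇒  cos φ₁ = cos 10.5° / √4.43 = 0.9833/2.105 = 0.4672.
φ₁ = arccos(0.4672) ≈ 62.1°.

62.1°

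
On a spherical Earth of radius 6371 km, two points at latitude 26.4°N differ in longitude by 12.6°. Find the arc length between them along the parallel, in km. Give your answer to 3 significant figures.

Arc length along a parallel = R cos φ · Δλ (with Δλ in radians).
= 6371 × cos 26.4° × (12.6° × π/180) = 6371 × 0.8957 × 0.2199 ≈ 1250 km.

1250 km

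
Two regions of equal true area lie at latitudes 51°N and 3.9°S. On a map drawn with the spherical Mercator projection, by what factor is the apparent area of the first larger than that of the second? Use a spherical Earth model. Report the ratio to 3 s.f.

On Mercator, area is exaggerated by sec²φ = 1/cos²φ.
At 51°: sec²(51°) = 1/0.6293² = 2.525.
At 3.9°: sec²(3.9°) = 1/0.9977² = 1.005.
Ratio = 2.525/1.005 = cos²(3.9°)/cos²(51°) ≈ 2.51.

2.51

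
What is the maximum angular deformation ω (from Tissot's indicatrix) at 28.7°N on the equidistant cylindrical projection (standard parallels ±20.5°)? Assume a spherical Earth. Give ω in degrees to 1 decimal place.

With standard parallel φ₀ = 20.5°, the equirectangular projection gives x = Rλ cos φ₀, y = Rφ, so h = 1 and k = cos 20.5° / cos φ.
At 28.7°: h = 1.000, k = 1.068; principal scales a = 1.068, b = 1.000.
sin(ω/2) = (a − b)/(a + b) = 0.06786/2.068 = 0.03282, so ω = 2 arcsin(0.03282) ≈ 3.8°.

3.8°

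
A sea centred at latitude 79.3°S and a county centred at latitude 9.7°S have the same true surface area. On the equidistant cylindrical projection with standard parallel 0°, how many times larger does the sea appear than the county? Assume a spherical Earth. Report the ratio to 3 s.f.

For the equirectangular projection with φ₀ = 0 (plate carrée), h = 1 along meridians and k = sec φ along parallels.
Areal scale at 79.3°: h·k = 1.000 × 5.386 = 5.386.
Areal scale at 9.7°: h·k = 1.000 × 1.015 = 1.015.
Ratio = 5.386/1.015 ≈ 5.31.

5.31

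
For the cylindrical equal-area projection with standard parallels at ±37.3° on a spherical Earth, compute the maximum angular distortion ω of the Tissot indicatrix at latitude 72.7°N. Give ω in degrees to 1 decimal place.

98.0°

For cylindrical equal-area with standard parallel φ₀, h = cos φ / cos φ₀ and k = cos φ₀ / cos φ, so h·k = 1.
At 72.7°: h = 0.3738, k = 2.675; principal scales a = 2.675, b = 0.3738.
sin(ω/2) = (a − b)/(a + b) = 2.301/3.049 = 0.7548, so ω = 2 arcsin(0.7548) ≈ 98.0°.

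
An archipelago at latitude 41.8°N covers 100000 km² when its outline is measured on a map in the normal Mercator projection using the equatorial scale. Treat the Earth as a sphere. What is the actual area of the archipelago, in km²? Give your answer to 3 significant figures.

For Mercator, h = k = sec φ (a conformal cylindrical projection has a single point scale, 1/cos φ).
Areal scale = k² = sec²φ = 1/cos²(41.8°) = 1/0.7455² = 1.799.
True area = apparent / (areal scale) = 100000 / 1.799 ≈ 55600 km².

55600 km²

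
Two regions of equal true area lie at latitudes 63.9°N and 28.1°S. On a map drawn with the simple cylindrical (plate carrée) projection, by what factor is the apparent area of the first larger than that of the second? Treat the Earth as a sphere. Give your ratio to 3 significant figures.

2.01

For the equirectangular projection with φ₀ = 0 (plate carrée), h = 1 along meridians and k = sec φ along parallels.
Areal scale at 63.9°: h·k = 1.000 × 2.273 = 2.273.
Areal scale at 28.1°: h·k = 1.000 × 1.134 = 1.134.
Ratio = 2.273/1.134 ≈ 2.01.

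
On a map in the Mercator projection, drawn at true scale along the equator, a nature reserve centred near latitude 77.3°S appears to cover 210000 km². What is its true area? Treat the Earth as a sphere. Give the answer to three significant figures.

For Mercator, h = k = sec φ (a conformal cylindrical projection has a single point scale, 1/cos φ).
Areal scale = k² = sec²φ = 1/cos²(77.3°) = 1/0.2198² = 20.69.
True area = apparent / (areal scale) = 210000 / 20.69 ≈ 10100 km².

10100 km²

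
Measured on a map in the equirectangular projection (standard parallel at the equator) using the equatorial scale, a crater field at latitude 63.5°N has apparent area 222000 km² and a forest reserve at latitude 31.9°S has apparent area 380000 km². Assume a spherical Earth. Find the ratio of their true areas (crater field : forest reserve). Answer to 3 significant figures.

Plate carrée has h = 1 and k = sec φ, giving areal scale sec φ; true area = (apparent area) · cos φ.
True area of crater field: 222000 × cos(63.5°) = 222000 × 0.4462 = 99060 km².
True area of forest reserve: 380000 × cos(31.9°) = 380000 × 0.8490 = 322600 km².
Ratio = 99060 / 322600 ≈ 0.307.

0.307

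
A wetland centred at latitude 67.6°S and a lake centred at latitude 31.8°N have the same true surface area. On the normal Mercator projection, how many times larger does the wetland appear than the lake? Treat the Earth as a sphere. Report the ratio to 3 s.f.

On Mercator, area is exaggerated by sec²φ = 1/cos²φ.
At 67.6°: sec²(67.6°) = 1/0.3811² = 6.886.
At 31.8°: sec²(31.8°) = 1/0.8499² = 1.384.
Ratio = 6.886/1.384 = cos²(31.8°)/cos²(67.6°) ≈ 4.97.

4.97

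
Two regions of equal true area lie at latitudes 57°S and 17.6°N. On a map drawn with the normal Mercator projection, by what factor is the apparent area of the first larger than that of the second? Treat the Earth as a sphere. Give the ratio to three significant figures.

On Mercator, area is exaggerated by sec²φ = 1/cos²φ.
At 57°: sec²(57°) = 1/0.5446² = 3.371.
At 17.6°: sec²(17.6°) = 1/0.9532² = 1.101.
Ratio = 3.371/1.101 = cos²(17.6°)/cos²(57°) ≈ 3.06.

3.06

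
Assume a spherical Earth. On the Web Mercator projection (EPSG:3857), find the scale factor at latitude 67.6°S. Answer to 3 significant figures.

2.62

The Mercator projection is conformal; its linear scale factor is the same in every direction and equals sec φ = 1/cos φ.
k = 1/cos 67.6° = 1/0.3811 = 2.624.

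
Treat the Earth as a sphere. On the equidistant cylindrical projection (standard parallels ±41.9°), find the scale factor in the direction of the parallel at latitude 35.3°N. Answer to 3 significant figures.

0.912

The equidistant cylindrical projection with φ₀ = 41.9° has h = 1 (meridians true) and k = cos φ₀ / cos φ along parallels.
k = cos 41.9° / cos 35.3° = 0.7443/0.8161 = 0.9120.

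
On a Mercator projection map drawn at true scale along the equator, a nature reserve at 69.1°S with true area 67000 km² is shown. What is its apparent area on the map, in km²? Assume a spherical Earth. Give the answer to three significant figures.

526000 km²

The Mercator projection is conformal; its linear scale factor is the same in every direction and equals sec φ = 1/cos φ.
Areal scale = k² = sec²φ = 1/cos²(69.1°) = 1/0.3567² = 7.858.
Apparent area = 67000 × 7.858 ≈ 526000 km².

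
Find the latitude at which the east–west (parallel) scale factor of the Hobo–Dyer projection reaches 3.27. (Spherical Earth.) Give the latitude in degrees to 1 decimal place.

The Hobo–Dyer projection is cylindrical equal-area with φ₀ = 37.5°. For cylindrical equal-area with standard parallel φ₀, h = cos φ / cos φ₀ and k = cos φ₀ / cos φ, so h·k = 1.
k = cos φ₀ / cos φ = 3.27  ⇒  cos φ = cos 37.5° / 3.27 = 0.2426.
φ = arccos(0.2426) ≈ 76.0°.

76.0°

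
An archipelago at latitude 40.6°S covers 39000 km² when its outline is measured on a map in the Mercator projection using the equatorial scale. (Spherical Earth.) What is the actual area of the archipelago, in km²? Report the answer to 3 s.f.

22500 km²

For Mercator, h = k = sec φ (a conformal cylindrical projection has a single point scale, 1/cos φ).
Areal scale = k² = sec²φ = 1/cos²(40.6°) = 1/0.7593² = 1.735.
True area = apparent / (areal scale) = 39000 / 1.735 ≈ 22500 km².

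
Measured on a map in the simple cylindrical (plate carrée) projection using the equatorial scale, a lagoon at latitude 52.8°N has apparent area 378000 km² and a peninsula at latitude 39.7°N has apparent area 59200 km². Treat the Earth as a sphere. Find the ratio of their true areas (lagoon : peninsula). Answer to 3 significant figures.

5.02

Plate carrée has h = 1 and k = sec φ, giving areal scale sec φ; true area = (apparent area) · cos φ.
True area of lagoon: 378000 × cos(52.8°) = 378000 × 0.6046 = 228500 km².
True area of peninsula: 59200 × cos(39.7°) = 59200 × 0.7694 = 45550 km².
Ratio = 228500 / 45550 ≈ 5.02.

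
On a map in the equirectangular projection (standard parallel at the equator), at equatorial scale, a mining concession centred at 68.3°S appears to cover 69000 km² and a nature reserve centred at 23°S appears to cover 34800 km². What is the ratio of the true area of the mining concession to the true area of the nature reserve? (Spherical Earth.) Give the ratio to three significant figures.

0.796

On the plate carrée, areal scale = h·k = 1 × sec φ, so true area = apparent × cos φ.
True area of mining concession: 69000 × cos(68.3°) = 69000 × 0.3697 = 25510 km².
True area of nature reserve: 34800 × cos(23°) = 34800 × 0.9205 = 32030 km².
Ratio = 25510 / 32030 ≈ 0.796.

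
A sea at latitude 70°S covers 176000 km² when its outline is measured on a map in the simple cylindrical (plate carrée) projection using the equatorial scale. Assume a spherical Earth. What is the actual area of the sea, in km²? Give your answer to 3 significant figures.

Plate carrée maps x = Rλ, y = Rφ. The meridian scale is h = 1 and the parallel scale is k = 1/cos φ = sec φ.
Areal scale = h·k = 1 × sec φ; at 70°, h = 1.000, k = 2.924, so h·k = 2.924.
True area = apparent / (areal scale) = 176000 / 2.924 ≈ 60200 km².

60200 km²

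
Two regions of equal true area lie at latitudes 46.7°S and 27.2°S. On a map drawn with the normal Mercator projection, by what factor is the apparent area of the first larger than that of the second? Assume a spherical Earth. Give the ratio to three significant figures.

Mercator areal scale is sec²φ.
At 46.7°: sec²(46.7°) = 1/0.6858² = 2.126.
At 27.2°: sec²(27.2°) = 1/0.8894² = 1.264.
Ratio = 2.126/1.264 = cos²(27.2°)/cos²(46.7°) ≈ 1.68.

1.68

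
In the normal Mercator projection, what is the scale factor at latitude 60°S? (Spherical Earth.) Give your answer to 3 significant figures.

2.00

For Mercator, h = k = sec φ (a conformal cylindrical projection has a single point scale, 1/cos φ).
k = 1/cos 60° = 1/0.5000 = 2.000.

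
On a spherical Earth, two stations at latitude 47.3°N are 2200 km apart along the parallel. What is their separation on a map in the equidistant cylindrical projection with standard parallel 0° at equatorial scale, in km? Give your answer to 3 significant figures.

In the plate carrée (x = Rλ, y = Rφ), meridians are true-scale (h = 1) and parallels are stretched by k = sec φ.
Along the parallel, k = sec 47.3° = 1/0.6782 = 1.475.
Map distance = 2200 × 1.475 ≈ 3240 km.

3240 km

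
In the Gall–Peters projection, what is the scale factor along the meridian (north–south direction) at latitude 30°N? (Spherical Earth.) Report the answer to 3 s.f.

The Gall–Peters projection is cylindrical equal-area with φ₀ = 45°. For cylindrical equal-area with standard parallel φ₀, h = cos φ / cos φ₀ and k = cos φ₀ / cos φ, so h·k = 1.
h = cos 30° / cos 45° = 0.8660/0.7071 = 1.225.

1.22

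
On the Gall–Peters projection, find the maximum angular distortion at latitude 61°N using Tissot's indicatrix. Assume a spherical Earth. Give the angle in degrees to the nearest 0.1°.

The Gall–Peters projection is cylindrical equal-area with φ₀ = 45°. Cylindrical equal-area (φ₀ = 45°): h = cos φ / cos 45° along meridians, k = cos 45° / cos φ along parallels; h·k = 1.
At 61°: h = 0.6856, k = 1.459; principal scales a = 1.459, b = 0.6856.
sin(ω/2) = (a − b)/(a + b) = 0.7729/2.144 = 0.3605, so ω = 2 arcsin(0.3605) ≈ 42.3°.

42.3°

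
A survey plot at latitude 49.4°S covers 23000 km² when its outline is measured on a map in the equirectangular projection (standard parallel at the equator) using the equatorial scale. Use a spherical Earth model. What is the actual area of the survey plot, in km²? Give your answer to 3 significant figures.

Plate carrée maps x = Rλ, y = Rφ. The meridian scale is h = 1 and the parallel scale is k = 1/cos φ = sec φ.
Areal scale = h·k = 1 × sec φ; at 49.4°, h = 1.000, k = 1.537, so h·k = 1.537.
True area = apparent / (areal scale) = 23000 / 1.537 ≈ 15000 km².

15000 km²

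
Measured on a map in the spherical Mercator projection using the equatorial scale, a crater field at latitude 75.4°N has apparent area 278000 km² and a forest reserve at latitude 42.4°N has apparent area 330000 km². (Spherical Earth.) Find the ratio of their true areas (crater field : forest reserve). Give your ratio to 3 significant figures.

0.0982

Since Mercator area scale is 1/cos²φ, the true area equals the apparent area multiplied by cos²φ.
True area of crater field: 278000 × cos²(75.4°) = 278000 × 0.06354 = 17660 km².
True area of forest reserve: 330000 × cos²(42.4°) = 330000 × 0.5453 = 180000 km².
Ratio = 17660 / 180000 ≈ 0.0982.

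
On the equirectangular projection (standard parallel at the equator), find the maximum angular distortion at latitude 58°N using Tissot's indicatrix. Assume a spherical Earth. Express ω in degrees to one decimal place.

35.8°

In the plate carrée (x = Rλ, y = Rφ), meridians are true-scale (h = 1) and parallels are stretched by k = sec φ.
At 58°: h = 1.000, k = 1.887; principal scales a = 1.887, b = 1.000.
sin(ω/2) = (a − b)/(a + b) = 0.8871/2.887 = 0.3073, so ω = 2 arcsin(0.3073) ≈ 35.8°.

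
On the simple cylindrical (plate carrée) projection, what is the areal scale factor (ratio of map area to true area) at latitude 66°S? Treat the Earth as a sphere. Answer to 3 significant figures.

2.46

In the plate carrée (x = Rλ, y = Rφ), meridians are true-scale (h = 1) and parallels are stretched by k = sec φ.
Areal scale = h·k = 1 × sec φ; at 66°, h = 1.000, k = 2.459, so h·k = 2.459.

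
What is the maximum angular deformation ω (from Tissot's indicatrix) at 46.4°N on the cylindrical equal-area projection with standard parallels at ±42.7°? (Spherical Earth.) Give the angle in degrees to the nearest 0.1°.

For cylindrical equal-area with standard parallel φ₀, h = cos φ / cos φ₀ and k = cos φ₀ / cos φ, so h·k = 1.
At 46.4°: h = 0.9384, k = 1.066; principal scales a = 1.066, b = 0.9384.
sin(ω/2) = (a − b)/(a + b) = 0.1273/2.004 = 0.06353, so ω = 2 arcsin(0.06353) ≈ 7.3°.

7.3°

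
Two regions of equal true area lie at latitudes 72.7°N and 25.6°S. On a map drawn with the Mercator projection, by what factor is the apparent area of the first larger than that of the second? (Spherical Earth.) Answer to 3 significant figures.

On Mercator, area is exaggerated by sec²φ = 1/cos²φ.
At 72.7°: sec²(72.7°) = 1/0.2974² = 11.31.
At 25.6°: sec²(25.6°) = 1/0.9018² = 1.230.
Ratio = 11.31/1.230 = cos²(25.6°)/cos²(72.7°) ≈ 9.20.

9.20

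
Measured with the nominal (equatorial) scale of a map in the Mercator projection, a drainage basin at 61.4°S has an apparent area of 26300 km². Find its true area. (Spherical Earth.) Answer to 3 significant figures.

6030 km²

Mercator is conformal, so the point scale is isotropic: h = k = sec φ = 1/cos φ.
Areal scale = k² = sec²φ = 1/cos²(61.4°) = 1/0.4787² = 4.364.
True area = apparent / (areal scale) = 26300 / 4.364 ≈ 6030 km².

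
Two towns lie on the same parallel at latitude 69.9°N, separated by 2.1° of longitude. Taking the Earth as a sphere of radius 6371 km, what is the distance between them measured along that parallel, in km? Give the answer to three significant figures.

Arc length along a parallel = R cos φ · Δλ (with Δλ in radians).
= 6371 × cos 69.9° × (2.1° × π/180) = 6371 × 0.3437 × 0.03665 ≈ 80.2 km.

80.2 km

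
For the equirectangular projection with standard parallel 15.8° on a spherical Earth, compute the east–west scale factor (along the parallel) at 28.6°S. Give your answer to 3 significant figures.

1.10

The equidistant cylindrical projection with φ₀ = 15.8° has h = 1 (meridians true) and k = cos φ₀ / cos φ along parallels.
k = cos 15.8° / cos 28.6° = 0.9622/0.8780 = 1.096.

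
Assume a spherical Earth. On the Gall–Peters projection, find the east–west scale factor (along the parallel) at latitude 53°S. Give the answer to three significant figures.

1.17

The Gall–Peters projection is cylindrical equal-area with φ₀ = 45°. Cylindrical equal-area (φ₀ = 45°): h = cos φ / cos 45° along meridians, k = cos 45° / cos φ along parallels; h·k = 1.
k = cos 45° / cos 53° = 0.7071/0.6018 = 1.175.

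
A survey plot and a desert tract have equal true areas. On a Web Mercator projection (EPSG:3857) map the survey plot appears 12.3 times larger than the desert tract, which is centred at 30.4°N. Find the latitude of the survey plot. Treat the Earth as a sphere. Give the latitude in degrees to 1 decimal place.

For equal true areas on Mercator, apparent areas scale as sec²φ, so the ratio is cos²φ₂ / cos²φ₁.
cos²φ₂ / cos²φ₁ = 12.3  ⇒  cos φ₁ = cos 30.4° / √12.3 = 0.8625/3.507 = 0.2459.
φ₁ = arccos(0.2459) ≈ 75.8°.

75.8°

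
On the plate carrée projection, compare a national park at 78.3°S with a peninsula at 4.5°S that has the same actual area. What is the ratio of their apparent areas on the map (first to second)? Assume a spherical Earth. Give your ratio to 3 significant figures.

In the plate carrée (x = Rλ, y = Rφ), meridians are true-scale (h = 1) and parallels are stretched by k = sec φ.
Areal scale at 78.3°: h·k = 1.000 × 4.931 = 4.931.
Areal scale at 4.5°: h·k = 1.000 × 1.003 = 1.003.
Ratio = 4.931/1.003 ≈ 4.92.

4.92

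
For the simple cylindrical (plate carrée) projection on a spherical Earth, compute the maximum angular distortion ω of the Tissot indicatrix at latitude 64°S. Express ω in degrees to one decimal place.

46.0°

In the plate carrée (x = Rλ, y = Rφ), meridians are true-scale (h = 1) and parallels are stretched by k = sec φ.
At 64°: h = 1.000, k = 2.281; principal scales a = 2.281, b = 1.000.
sin(ω/2) = (a − b)/(a + b) = 1.281/3.281 = 0.3905, so ω = 2 arcsin(0.3905) ≈ 46.0°.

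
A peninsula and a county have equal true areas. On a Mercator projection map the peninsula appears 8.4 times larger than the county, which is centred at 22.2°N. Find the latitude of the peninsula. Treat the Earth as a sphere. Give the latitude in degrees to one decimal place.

Mercator areal scale is sec²φ, so apparent-area ratio = sec²φ₁ / sec²φ₂ = cos²φ₂ / cos²φ₁.
cos²φ₂ / cos²φ₁ = 8.4  ⇒  cos φ₁ = cos 22.2° / √8.4 = 0.9259/2.898 = 0.3195.
φ₁ = arccos(0.3195) ≈ 71.4°.

71.4°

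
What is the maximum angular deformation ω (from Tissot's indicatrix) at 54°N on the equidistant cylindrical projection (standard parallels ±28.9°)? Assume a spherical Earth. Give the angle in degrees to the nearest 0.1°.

22.7°

With standard parallel φ₀ = 28.9°, the equirectangular projection gives x = Rλ cos φ₀, y = Rφ, so h = 1 and k = cos 28.9° / cos φ.
At 54°: h = 1.000, k = 1.489; principal scales a = 1.489, b = 1.000.
sin(ω/2) = (a − b)/(a + b) = 0.4894/2.489 = 0.1966, so ω = 2 arcsin(0.1966) ≈ 22.7°.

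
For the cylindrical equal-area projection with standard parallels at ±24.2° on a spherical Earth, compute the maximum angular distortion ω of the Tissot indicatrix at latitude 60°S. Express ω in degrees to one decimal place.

A cylindrical equal-area projection with standard parallel φ₀ has meridian scale h = cos φ / cos φ₀ and parallel scale k = cos φ₀ / cos φ (so areas are preserved, h·k = 1).
At 60°: h = 0.5482, k = 1.824; principal scales a = 1.824, b = 0.5482.
sin(ω/2) = (a − b)/(a + b) = 1.276/2.372 = 0.5379, so ω = 2 arcsin(0.5379) ≈ 65.1°.

65.1°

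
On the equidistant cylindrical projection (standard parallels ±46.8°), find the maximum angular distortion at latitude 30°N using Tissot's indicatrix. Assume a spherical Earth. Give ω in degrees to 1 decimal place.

With standard parallel φ₀ = 46.8°, the equirectangular projection gives x = Rλ cos φ₀, y = Rφ, so h = 1 and k = cos 46.8° / cos φ.
At 30°: h = 1.000, k = 0.7904; principal scales a = 1.000, b = 0.7904.
sin(ω/2) = (a − b)/(a + b) = 0.2096/1.790 = 0.1170, so ω = 2 arcsin(0.1170) ≈ 13.4°.

13.4°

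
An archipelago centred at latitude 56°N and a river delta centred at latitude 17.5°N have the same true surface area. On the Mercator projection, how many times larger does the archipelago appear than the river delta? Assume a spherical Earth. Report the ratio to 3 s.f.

2.91

On Mercator, area is exaggerated by sec²φ = 1/cos²φ.
At 56°: sec²(56°) = 1/0.5592² = 3.198.
At 17.5°: sec²(17.5°) = 1/0.9537² = 1.099.
Ratio = 3.198/1.099 = cos²(17.5°)/cos²(56°) ≈ 2.91.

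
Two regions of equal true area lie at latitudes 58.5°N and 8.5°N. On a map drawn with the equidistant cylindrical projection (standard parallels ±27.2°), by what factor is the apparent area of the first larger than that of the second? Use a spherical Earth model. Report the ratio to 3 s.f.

In the equirectangular projection with standard parallel φ₀ = 27.2° (x = Rλ cos φ₀, y = Rφ), meridians are true-scale (h = 1) and the parallel scale is k = cos φ₀ / cos φ.
Areal scale at 58.5°: h·k = 1.000 × 1.702 = 1.702.
Areal scale at 8.5°: h·k = 1.000 × 0.8993 = 0.8993.
Ratio = 1.702/0.8993 ≈ 1.89.

1.89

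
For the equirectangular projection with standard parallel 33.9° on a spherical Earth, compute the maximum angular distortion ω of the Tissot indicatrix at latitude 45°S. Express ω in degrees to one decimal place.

9.2°

The equidistant cylindrical projection with φ₀ = 33.9° has h = 1 (meridians true) and k = cos φ₀ / cos φ along parallels.
At 45°: h = 1.000, k = 1.174; principal scales a = 1.174, b = 1.000.
sin(ω/2) = (a − b)/(a + b) = 0.1738/2.174 = 0.07996, so ω = 2 arcsin(0.07996) ≈ 9.2°.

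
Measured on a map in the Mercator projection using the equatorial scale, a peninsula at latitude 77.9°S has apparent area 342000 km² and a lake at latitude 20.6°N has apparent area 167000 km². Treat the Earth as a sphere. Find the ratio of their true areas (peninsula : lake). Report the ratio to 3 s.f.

On Mercator the areal scale is sec²φ, so true area = apparent × cos²φ.
True area of peninsula: 342000 × cos²(77.9°) = 342000 × 0.04394 = 15030 km².
True area of lake: 167000 × cos²(20.6°) = 167000 × 0.8762 = 146300 km².
Ratio = 15030 / 146300 ≈ 0.103.

0.103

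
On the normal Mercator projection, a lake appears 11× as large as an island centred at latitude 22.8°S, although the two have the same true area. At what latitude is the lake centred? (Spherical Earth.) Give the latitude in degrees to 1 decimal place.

For equal true areas on Mercator, apparent areas scale as sec²φ, so the ratio is cos²φ₂ / cos²φ₁.
cos²φ₂ / cos²φ₁ = 11  ⇒  cos φ₁ = cos 22.8° / √11 = 0.9219/3.317 = 0.2780.
φ₁ = arccos(0.2780) ≈ 73.9°.

73.9°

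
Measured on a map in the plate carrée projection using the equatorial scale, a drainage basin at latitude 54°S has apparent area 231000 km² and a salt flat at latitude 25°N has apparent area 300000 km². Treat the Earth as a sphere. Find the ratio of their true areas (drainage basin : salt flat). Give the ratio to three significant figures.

Plate carrée has h = 1 and k = sec φ, giving areal scale sec φ; true area = (apparent area) · cos φ.
True area of drainage basin: 231000 × cos(54°) = 231000 × 0.5878 = 135800 km².
True area of salt flat: 300000 × cos(25°) = 300000 × 0.9063 = 271900 km².
Ratio = 135800 / 271900 ≈ 0.499.

0.499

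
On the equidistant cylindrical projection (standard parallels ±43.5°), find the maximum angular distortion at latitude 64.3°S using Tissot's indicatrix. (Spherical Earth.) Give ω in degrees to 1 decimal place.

With standard parallel φ₀ = 43.5°, the equirectangular projection gives x = Rλ cos φ₀, y = Rφ, so h = 1 and k = cos 43.5° / cos φ.
At 64.3°: h = 1.000, k = 1.673; principal scales a = 1.673, b = 1.000.
sin(ω/2) = (a − b)/(a + b) = 0.6727/2.673 = 0.2517, so ω = 2 arcsin(0.2517) ≈ 29.2°.

29.2°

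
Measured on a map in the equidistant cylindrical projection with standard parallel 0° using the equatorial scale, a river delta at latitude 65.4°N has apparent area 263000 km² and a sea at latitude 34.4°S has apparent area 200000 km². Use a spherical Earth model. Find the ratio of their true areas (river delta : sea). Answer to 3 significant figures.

0.663

Plate carrée has h = 1 and k = sec φ, giving areal scale sec φ; true area = (apparent area) · cos φ.
True area of river delta: 263000 × cos(65.4°) = 263000 × 0.4163 = 109500 km².
True area of sea: 200000 × cos(34.4°) = 200000 × 0.8251 = 165000 km².
Ratio = 109500 / 165000 ≈ 0.663.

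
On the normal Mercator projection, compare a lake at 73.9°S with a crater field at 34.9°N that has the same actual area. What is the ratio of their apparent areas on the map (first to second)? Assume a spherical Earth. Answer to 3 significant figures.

8.75

Mercator areal scale is sec²φ.
At 73.9°: sec²(73.9°) = 1/0.2773² = 13.00.
At 34.9°: sec²(34.9°) = 1/0.8202² = 1.487.
Ratio = 13.00/1.487 = cos²(34.9°)/cos²(73.9°) ≈ 8.75.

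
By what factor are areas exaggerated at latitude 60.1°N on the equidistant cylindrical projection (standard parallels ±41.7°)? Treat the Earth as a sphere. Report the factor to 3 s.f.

1.50

In the equirectangular projection with standard parallel φ₀ = 41.7° (x = Rλ cos φ₀, y = Rφ), meridians are true-scale (h = 1) and the parallel scale is k = cos φ₀ / cos φ.
Areal scale = h·k = 1 × cos φ₀ / cos φ; at 60.1°, h = 1.000, k = 1.498, so h·k = 1.498.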